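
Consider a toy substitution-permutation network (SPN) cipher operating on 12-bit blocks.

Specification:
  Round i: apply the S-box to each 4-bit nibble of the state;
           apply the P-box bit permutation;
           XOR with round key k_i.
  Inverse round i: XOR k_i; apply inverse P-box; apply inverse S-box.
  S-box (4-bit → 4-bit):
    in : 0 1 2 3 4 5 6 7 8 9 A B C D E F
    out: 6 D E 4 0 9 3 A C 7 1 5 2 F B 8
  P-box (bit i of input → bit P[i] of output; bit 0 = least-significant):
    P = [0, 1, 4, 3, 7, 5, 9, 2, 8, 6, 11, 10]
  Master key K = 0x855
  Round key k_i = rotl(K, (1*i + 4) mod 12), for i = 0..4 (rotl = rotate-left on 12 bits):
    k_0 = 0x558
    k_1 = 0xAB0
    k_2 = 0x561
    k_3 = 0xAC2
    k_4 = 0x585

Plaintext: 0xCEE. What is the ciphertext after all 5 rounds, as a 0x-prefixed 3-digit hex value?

s_0 = plaintext = 0xCEE
s_1 = Round(s_0, k_0) = 0x5B7
s_2 = Round(s_1, k_1) = 0xD3A
s_3 = Round(s_2, k_2) = 0xA20
s_4 = Round(s_3, k_3) = 0x9F4
s_5 = Round(s_4, k_4) = 0xCC1

0xCC1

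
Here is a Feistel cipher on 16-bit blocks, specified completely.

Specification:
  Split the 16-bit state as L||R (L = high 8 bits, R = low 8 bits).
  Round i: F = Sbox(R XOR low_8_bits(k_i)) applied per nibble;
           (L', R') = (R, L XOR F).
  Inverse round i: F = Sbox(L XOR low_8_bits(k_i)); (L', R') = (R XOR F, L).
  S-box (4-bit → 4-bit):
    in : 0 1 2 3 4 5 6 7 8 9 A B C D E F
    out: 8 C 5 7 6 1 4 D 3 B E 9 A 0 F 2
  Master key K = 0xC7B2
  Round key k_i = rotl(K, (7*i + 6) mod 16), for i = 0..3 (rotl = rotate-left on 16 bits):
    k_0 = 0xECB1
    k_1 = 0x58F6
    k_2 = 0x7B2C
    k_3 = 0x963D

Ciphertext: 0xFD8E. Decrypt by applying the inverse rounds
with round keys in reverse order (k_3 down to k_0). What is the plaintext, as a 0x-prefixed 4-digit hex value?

0x9717

s_0 = ciphertext = 0xFD8E
s_1 = InvRound(s_0, k_3) = 0x26FD
s_2 = InvRound(s_1, k_2) = 0x7326
s_3 = InvRound(s_2, k_1) = 0x1773
s_4 = InvRound(s_3, k_0) = 0x9717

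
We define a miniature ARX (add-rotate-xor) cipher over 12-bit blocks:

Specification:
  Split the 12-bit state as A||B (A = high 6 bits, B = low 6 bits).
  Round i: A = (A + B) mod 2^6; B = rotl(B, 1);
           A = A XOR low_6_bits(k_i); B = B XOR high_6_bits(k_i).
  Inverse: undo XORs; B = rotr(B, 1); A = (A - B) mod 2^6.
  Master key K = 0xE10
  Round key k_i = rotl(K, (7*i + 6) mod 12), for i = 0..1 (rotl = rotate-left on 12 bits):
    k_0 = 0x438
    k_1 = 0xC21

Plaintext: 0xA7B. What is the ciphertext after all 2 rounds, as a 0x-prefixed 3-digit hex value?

0x8BF

s_0 = plaintext = 0xA7B
s_1 = Round(s_0, k_0) = 0x727
s_2 = Round(s_1, k_1) = 0x8BF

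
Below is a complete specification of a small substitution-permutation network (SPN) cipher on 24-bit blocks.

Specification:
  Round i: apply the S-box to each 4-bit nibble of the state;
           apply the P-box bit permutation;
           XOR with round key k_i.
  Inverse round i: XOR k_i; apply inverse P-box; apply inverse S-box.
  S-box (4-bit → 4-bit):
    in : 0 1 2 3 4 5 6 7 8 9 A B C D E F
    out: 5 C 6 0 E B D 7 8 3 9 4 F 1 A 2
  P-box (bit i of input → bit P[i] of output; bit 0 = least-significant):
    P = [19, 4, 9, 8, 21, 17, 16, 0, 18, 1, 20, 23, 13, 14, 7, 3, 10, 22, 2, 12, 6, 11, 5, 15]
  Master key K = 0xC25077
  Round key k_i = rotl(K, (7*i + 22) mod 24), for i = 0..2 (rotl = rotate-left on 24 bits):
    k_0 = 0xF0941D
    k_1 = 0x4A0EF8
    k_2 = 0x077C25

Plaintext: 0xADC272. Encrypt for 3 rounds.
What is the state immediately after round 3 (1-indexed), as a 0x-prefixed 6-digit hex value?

0xB6264B

s_0 = plaintext = 0xADC272
s_1 = Round(s_0, k_0) = 0xC372C7
s_2 = Round(s_1, k_1) = 0x71E40B
s_3 = Round(s_2, k_2) = 0xB6264B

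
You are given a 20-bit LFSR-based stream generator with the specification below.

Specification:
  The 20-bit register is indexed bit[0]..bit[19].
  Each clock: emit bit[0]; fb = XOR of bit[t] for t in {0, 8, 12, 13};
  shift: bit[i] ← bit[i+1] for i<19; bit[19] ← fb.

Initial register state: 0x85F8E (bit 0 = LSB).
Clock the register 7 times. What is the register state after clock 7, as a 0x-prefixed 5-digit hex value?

0x2D0BF

reg_0 = 0x85F8E
clock 1: out=0, reg = 0x42FC7
clock 2: out=1, reg = 0xA17E3
clock 3: out=1, reg = 0xD0BF1
clock 4: out=1, reg = 0x685F8
clock 5: out=0, reg = 0xB42FC
clock 6: out=0, reg = 0x5A17E
clock 7: out=0, reg = 0x2D0BF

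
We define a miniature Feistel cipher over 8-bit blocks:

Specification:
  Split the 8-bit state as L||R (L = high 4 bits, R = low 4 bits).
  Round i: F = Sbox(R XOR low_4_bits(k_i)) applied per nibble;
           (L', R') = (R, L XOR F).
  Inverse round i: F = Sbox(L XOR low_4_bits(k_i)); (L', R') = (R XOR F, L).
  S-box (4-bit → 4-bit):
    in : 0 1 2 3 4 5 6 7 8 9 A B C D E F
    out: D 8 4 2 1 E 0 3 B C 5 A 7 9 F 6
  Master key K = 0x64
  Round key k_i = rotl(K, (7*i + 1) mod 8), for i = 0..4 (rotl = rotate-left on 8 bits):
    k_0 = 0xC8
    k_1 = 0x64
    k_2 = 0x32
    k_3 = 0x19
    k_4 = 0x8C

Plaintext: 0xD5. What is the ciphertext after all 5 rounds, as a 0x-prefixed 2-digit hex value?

s_0 = plaintext = 0xD5
s_1 = Round(s_0, k_0) = 0x54
s_2 = Round(s_1, k_1) = 0x48
s_3 = Round(s_2, k_2) = 0x81
s_4 = Round(s_3, k_3) = 0x13
s_5 = Round(s_4, k_4) = 0x37

0x37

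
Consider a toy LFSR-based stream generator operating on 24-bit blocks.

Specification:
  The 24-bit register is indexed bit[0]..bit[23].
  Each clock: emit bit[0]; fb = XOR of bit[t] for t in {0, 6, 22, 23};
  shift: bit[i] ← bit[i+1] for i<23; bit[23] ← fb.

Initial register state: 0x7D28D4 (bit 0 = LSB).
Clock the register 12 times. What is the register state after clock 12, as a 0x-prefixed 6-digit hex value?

0x2CA7D2

reg_0 = 0x7D28D4
clock 1: out=0, reg = 0x3E946A
clock 2: out=0, reg = 0x9F4A35
clock 3: out=1, reg = 0x4FA51A
clock 4: out=0, reg = 0xA7D28D
clock 5: out=1, reg = 0x53E946
clock 6: out=0, reg = 0x29F4A3
clock 7: out=1, reg = 0x94FA51
clock 8: out=1, reg = 0xCA7D28
clock 9: out=0, reg = 0x653E94
clock 10: out=0, reg = 0xB29F4A
clock 11: out=0, reg = 0x594FA5
clock 12: out=1, reg = 0x2CA7D2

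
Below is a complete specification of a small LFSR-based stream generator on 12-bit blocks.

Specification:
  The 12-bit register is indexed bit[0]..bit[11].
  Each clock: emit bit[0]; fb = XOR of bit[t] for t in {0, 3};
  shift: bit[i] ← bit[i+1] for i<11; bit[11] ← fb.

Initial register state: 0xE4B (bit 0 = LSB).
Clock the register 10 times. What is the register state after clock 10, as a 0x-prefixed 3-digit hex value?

reg_0 = 0xE4B
clock 1: out=1, reg = 0x725
clock 2: out=1, reg = 0xB92
clock 3: out=0, reg = 0x5C9
clock 4: out=1, reg = 0x2E4
clock 5: out=0, reg = 0x172
clock 6: out=0, reg = 0x0B9
clock 7: out=1, reg = 0x05C
clock 8: out=0, reg = 0x82E
clock 9: out=0, reg = 0xC17
clock 10: out=1, reg = 0xE0B

0xE0B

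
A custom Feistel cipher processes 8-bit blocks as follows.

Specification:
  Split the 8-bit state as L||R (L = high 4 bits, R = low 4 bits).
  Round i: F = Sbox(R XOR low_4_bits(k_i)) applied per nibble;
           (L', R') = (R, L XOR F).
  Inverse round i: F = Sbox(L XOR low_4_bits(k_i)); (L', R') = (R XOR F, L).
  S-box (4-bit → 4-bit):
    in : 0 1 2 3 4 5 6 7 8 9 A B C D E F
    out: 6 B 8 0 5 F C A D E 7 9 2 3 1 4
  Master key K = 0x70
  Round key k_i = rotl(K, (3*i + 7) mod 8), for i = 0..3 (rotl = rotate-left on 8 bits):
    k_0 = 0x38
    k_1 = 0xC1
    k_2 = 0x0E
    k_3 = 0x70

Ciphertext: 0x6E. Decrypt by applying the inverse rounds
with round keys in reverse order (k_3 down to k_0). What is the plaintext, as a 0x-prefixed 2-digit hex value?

0xBD

s_0 = ciphertext = 0x6E
s_1 = InvRound(s_0, k_3) = 0x26
s_2 = InvRound(s_1, k_2) = 0x42
s_3 = InvRound(s_2, k_1) = 0xD4
s_4 = InvRound(s_3, k_0) = 0xBD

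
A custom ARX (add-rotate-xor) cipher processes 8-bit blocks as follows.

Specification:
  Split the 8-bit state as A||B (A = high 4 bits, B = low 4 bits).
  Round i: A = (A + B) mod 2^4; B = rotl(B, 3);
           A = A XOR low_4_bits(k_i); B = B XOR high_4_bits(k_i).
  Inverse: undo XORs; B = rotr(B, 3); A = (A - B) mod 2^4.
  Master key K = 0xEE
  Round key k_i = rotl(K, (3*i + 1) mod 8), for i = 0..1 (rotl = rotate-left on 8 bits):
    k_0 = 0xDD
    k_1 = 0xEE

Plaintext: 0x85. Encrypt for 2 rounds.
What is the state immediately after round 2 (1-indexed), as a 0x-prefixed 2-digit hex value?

s_0 = plaintext = 0x85
s_1 = Round(s_0, k_0) = 0x07
s_2 = Round(s_1, k_1) = 0x95

0x95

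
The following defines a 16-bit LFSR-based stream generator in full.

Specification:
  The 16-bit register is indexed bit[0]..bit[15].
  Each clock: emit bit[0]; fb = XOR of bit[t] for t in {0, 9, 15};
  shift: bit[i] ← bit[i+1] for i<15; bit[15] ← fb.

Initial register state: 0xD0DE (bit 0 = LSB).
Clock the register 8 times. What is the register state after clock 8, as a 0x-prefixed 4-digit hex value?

0xEDD0

reg_0 = 0xD0DE
clock 1: out=0, reg = 0xE86F
clock 2: out=1, reg = 0x7437
clock 3: out=1, reg = 0xBA1B
clock 4: out=1, reg = 0xDD0D
clock 5: out=1, reg = 0x6E86
clock 6: out=0, reg = 0xB743
clock 7: out=1, reg = 0xDBA1
clock 8: out=1, reg = 0xEDD0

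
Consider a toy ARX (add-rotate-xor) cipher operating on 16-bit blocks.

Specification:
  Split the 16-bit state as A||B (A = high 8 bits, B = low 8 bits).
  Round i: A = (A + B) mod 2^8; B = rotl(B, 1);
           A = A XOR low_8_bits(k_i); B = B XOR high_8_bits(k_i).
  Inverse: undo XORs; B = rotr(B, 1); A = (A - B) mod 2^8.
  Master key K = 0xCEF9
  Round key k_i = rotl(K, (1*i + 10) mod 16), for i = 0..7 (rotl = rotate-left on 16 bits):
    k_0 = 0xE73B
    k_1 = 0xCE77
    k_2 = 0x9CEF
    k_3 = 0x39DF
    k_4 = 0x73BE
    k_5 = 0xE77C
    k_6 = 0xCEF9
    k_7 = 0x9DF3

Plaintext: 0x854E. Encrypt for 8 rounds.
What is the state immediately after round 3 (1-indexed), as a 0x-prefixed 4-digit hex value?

0xA3EC

s_0 = plaintext = 0x854E
s_1 = Round(s_0, k_0) = 0xE87B
s_2 = Round(s_1, k_1) = 0x1438
s_3 = Round(s_2, k_2) = 0xA3EC
s_4 = Round(s_3, k_3) = 0x50E0
s_5 = Round(s_4, k_4) = 0x8EB2
s_6 = Round(s_5, k_5) = 0x3C82
s_7 = Round(s_6, k_6) = 0x47CB
s_8 = Round(s_7, k_7) = 0xE10A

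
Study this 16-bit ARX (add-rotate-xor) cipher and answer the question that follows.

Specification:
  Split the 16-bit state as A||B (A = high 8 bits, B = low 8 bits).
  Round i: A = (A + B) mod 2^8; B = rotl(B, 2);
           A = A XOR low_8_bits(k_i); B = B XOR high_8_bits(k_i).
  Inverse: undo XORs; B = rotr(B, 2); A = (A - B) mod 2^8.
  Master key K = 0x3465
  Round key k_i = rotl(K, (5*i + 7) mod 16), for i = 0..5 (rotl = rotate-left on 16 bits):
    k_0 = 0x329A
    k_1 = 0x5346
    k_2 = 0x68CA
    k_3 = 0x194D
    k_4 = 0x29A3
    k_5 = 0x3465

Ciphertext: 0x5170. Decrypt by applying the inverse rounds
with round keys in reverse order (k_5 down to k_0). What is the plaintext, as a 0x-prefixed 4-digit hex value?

0x600F

s_0 = ciphertext = 0x5170
s_1 = InvRound(s_0, k_5) = 0x2311
s_2 = InvRound(s_1, k_4) = 0x720E
s_3 = InvRound(s_2, k_3) = 0x7AC5
s_4 = InvRound(s_3, k_2) = 0x456B
s_5 = InvRound(s_4, k_1) = 0xF50E
s_6 = InvRound(s_5, k_0) = 0x600F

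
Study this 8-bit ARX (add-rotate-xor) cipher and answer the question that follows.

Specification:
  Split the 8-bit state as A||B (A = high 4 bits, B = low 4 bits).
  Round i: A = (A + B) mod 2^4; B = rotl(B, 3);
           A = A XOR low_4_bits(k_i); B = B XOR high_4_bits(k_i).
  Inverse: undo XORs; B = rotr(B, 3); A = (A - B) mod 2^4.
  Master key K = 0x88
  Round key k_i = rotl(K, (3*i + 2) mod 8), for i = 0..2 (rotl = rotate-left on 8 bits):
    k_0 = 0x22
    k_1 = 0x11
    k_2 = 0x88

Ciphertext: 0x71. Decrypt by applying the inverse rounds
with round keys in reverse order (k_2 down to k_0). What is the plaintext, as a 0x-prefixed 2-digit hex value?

s_0 = ciphertext = 0x71
s_1 = InvRound(s_0, k_2) = 0xC3
s_2 = InvRound(s_1, k_1) = 0x94
s_3 = InvRound(s_2, k_0) = 0xFC

0xFC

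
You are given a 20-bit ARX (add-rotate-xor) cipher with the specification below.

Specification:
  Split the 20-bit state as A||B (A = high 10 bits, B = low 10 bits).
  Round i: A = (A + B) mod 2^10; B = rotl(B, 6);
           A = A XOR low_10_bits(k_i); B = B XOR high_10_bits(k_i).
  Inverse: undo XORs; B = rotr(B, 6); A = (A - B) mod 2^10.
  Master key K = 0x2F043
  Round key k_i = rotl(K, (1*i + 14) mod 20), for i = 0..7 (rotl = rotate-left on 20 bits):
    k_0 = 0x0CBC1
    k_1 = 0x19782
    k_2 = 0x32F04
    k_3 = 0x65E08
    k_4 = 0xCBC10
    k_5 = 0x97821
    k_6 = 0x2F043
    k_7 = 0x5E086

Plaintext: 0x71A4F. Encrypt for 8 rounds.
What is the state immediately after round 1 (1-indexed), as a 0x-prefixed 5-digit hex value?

s_0 = plaintext = 0x71A4F
s_1 = Round(s_0, k_0) = 0xF53D6
s_2 = Round(s_1, k_1) = 0x0A1D8
s_3 = Round(s_2, k_2) = 0x412D6
s_4 = Round(s_3, k_3) = 0x7483A
s_5 = Round(s_4, k_4) = 0x871AC
s_6 = Round(s_5, k_5) = 0xFA544
s_7 = Round(s_6, k_6) = 0x5B9A8
s_8 = Round(s_7, k_7) = 0xE4362

0xF53D6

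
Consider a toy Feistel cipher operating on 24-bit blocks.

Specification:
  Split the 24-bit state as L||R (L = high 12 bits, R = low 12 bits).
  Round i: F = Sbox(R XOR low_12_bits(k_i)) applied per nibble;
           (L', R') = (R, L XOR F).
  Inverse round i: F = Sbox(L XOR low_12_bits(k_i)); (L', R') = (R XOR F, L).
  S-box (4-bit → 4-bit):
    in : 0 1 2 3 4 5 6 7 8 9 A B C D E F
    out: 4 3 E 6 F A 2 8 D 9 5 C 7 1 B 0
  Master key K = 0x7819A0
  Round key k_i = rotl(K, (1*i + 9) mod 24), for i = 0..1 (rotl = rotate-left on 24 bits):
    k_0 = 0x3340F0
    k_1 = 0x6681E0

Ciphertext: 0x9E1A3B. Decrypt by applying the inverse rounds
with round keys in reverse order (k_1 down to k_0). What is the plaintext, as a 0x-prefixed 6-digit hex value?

s_0 = ciphertext = 0x9E1A3B
s_1 = InvRound(s_0, k_1) = 0x7789E1
s_2 = InvRound(s_1, k_0) = 0x13C778

0x13C778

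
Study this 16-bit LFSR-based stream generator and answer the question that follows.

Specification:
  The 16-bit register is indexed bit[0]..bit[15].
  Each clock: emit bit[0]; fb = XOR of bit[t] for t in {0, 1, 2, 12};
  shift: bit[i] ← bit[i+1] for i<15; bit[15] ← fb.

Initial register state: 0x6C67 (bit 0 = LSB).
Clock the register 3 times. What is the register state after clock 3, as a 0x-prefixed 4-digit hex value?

reg_0 = 0x6C67
clock 1: out=1, reg = 0xB633
clock 2: out=1, reg = 0xDB19
clock 3: out=1, reg = 0x6D8C

0x6D8C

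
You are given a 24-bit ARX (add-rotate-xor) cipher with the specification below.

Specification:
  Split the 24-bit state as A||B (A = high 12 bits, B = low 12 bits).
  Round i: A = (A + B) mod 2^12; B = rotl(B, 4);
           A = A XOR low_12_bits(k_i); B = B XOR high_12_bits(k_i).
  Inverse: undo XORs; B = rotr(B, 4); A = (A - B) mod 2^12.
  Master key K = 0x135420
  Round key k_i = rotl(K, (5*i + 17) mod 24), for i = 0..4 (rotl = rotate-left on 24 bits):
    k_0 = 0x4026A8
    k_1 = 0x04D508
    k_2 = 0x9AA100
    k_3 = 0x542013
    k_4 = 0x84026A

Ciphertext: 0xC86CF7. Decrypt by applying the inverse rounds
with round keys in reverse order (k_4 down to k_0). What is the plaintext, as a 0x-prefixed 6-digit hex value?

0x65C61A

s_0 = ciphertext = 0xC86CF7
s_1 = InvRound(s_0, k_4) = 0x7A174B
s_2 = InvRound(s_1, k_3) = 0xE92920
s_3 = InvRound(s_2, k_2) = 0x58AA08
s_4 = InvRound(s_3, k_1) = 0xADE5A4
s_5 = InvRound(s_4, k_0) = 0x65C61A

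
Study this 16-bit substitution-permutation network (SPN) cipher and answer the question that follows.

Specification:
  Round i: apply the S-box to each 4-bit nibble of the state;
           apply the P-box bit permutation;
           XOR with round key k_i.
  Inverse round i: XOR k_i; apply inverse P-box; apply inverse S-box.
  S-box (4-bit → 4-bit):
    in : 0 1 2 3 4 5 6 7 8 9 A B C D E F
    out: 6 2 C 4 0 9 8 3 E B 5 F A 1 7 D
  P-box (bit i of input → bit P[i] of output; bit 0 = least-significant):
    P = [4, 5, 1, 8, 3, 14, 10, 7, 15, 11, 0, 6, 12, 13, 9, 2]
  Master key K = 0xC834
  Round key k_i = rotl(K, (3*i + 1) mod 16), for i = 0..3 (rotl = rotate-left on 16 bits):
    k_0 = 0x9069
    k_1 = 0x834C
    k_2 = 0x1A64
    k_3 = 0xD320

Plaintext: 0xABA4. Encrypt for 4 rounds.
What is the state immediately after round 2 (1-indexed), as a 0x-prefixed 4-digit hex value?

s_0 = plaintext = 0xABA4
s_1 = Round(s_0, k_0) = 0x0E20
s_2 = Round(s_1, k_1) = 0x2DEF
s_3 = Round(s_2, k_2) = 0xDD7A
s_4 = Round(s_3, k_3) = 0x033A

0x2DEF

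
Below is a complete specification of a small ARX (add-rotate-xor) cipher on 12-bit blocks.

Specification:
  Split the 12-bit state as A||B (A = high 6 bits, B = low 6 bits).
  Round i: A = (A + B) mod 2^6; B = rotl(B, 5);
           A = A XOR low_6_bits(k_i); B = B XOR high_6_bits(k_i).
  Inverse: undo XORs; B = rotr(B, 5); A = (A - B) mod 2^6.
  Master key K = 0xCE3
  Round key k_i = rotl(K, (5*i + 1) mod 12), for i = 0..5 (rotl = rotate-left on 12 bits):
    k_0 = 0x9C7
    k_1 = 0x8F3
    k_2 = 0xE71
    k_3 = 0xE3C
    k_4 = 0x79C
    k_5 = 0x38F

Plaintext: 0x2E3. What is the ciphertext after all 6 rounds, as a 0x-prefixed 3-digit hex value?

s_0 = plaintext = 0x2E3
s_1 = Round(s_0, k_0) = 0xA56
s_2 = Round(s_1, k_1) = 0x328
s_3 = Round(s_2, k_2) = 0x16D
s_4 = Round(s_3, k_3) = 0x38E
s_5 = Round(s_4, k_4) = 0x019
s_6 = Round(s_5, k_5) = 0x5A2

0x5A2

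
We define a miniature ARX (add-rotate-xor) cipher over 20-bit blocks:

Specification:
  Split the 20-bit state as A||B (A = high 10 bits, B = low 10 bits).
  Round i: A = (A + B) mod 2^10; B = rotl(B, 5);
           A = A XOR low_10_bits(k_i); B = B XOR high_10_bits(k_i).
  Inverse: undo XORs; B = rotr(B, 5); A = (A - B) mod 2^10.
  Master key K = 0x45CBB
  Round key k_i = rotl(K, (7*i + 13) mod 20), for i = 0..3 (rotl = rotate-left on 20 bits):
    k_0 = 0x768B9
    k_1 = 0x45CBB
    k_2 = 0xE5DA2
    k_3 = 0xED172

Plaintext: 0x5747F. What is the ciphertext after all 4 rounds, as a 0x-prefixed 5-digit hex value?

0x5776E

s_0 = plaintext = 0x5747F
s_1 = Round(s_0, k_0) = 0x59639
s_2 = Round(s_1, k_1) = 0xC9626
s_3 = Round(s_2, k_2) = 0x3A746
s_4 = Round(s_3, k_3) = 0x5776E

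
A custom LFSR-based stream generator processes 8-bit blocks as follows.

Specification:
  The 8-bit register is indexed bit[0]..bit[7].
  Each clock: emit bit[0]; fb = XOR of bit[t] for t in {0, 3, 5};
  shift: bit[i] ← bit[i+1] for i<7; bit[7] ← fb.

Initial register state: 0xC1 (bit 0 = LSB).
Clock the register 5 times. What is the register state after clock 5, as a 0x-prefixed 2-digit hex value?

0x3E

reg_0 = 0xC1
clock 1: out=1, reg = 0xE0
clock 2: out=0, reg = 0xF0
clock 3: out=0, reg = 0xF8
clock 4: out=0, reg = 0x7C
clock 5: out=0, reg = 0x3E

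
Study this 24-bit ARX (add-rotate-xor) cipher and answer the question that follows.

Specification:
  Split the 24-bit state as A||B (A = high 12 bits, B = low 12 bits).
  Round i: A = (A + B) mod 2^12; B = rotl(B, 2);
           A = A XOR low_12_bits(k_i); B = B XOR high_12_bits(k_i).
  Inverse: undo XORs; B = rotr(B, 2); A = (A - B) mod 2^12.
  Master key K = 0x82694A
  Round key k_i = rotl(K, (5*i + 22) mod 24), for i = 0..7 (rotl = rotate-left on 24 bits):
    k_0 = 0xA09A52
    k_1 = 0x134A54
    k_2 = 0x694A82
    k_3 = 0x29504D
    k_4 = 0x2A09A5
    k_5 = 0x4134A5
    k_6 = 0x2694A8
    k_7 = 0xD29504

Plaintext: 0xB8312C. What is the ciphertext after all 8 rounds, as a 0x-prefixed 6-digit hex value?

s_0 = plaintext = 0xB8312C
s_1 = Round(s_0, k_0) = 0x6FDEB9
s_2 = Round(s_1, k_1) = 0xFE2BD3
s_3 = Round(s_2, k_2) = 0x1379DA
s_4 = Round(s_3, k_3) = 0xB5C5FF
s_5 = Round(s_4, k_4) = 0x8FE55D
s_6 = Round(s_5, k_5) = 0xAFE166
s_7 = Round(s_6, k_6) = 0x8CC7F1
s_8 = Round(s_7, k_7) = 0x5B92EC

0x5B92EC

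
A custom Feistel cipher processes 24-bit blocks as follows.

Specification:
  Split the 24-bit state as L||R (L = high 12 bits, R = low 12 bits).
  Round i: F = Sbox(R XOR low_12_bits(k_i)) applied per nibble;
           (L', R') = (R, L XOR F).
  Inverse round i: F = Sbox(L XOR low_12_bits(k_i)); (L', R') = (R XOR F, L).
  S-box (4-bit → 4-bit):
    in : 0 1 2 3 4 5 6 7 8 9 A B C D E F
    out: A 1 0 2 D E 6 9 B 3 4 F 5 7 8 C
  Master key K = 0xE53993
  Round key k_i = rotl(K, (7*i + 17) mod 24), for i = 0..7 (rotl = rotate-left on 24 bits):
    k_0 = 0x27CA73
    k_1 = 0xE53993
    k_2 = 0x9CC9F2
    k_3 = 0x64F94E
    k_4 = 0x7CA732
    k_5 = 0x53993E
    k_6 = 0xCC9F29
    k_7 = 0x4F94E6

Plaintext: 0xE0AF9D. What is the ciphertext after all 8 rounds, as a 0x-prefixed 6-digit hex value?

0xCE0791

s_0 = plaintext = 0xE0AF9D
s_1 = Round(s_0, k_0) = 0xF9D082
s_2 = Round(s_1, k_1) = 0x082C8C
s_3 = Round(s_2, k_2) = 0xC8CE1A
s_4 = Round(s_3, k_3) = 0xE1A561
s_5 = Round(s_4, k_4) = 0x561EF8
s_6 = Round(s_5, k_5) = 0xEF8C37
s_7 = Round(s_6, k_6) = 0xC37CE0
s_8 = Round(s_7, k_7) = 0xCE0791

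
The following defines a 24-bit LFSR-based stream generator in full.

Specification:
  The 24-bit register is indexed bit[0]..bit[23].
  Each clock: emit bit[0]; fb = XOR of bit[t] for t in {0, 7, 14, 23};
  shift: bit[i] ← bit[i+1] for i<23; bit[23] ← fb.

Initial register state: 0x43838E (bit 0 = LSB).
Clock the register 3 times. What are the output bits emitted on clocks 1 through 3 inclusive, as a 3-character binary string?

011

reg_0 = 0x43838E
clock 1: out=0, reg = 0xA1C1C7
clock 2: out=1, reg = 0x50E0E3
clock 3: out=1, reg = 0xA87071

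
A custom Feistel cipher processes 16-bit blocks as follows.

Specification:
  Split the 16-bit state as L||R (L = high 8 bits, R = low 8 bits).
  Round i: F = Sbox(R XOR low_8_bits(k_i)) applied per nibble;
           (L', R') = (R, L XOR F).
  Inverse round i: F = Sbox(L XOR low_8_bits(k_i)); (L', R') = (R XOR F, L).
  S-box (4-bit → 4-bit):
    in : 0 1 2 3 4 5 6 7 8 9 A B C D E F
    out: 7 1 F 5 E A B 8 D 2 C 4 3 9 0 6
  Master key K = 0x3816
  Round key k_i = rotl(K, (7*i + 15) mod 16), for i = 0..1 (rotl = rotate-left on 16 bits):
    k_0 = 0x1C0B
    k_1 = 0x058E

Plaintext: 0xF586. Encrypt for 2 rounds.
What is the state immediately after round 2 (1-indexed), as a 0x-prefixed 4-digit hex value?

s_0 = plaintext = 0xF586
s_1 = Round(s_0, k_0) = 0x862C
s_2 = Round(s_1, k_1) = 0x2C49

0x2C49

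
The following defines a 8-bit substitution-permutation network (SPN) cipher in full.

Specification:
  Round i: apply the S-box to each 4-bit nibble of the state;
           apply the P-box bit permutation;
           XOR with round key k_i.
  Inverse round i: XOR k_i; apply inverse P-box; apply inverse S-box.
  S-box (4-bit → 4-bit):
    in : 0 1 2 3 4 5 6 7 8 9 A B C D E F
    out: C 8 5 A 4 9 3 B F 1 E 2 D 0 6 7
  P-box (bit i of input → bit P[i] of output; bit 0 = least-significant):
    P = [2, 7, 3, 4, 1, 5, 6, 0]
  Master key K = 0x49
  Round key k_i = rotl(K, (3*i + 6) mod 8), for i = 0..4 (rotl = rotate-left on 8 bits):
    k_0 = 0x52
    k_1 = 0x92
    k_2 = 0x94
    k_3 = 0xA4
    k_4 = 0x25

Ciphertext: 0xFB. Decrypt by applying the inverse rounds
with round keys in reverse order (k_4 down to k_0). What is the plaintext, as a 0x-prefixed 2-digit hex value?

0x85

s_0 = ciphertext = 0xFB
s_1 = InvRound(s_0, k_4) = 0x28
s_2 = InvRound(s_1, k_3) = 0xDF
s_3 = InvRound(s_2, k_2) = 0xC4
s_4 = InvRound(s_3, k_1) = 0x25
s_5 = InvRound(s_4, k_0) = 0x85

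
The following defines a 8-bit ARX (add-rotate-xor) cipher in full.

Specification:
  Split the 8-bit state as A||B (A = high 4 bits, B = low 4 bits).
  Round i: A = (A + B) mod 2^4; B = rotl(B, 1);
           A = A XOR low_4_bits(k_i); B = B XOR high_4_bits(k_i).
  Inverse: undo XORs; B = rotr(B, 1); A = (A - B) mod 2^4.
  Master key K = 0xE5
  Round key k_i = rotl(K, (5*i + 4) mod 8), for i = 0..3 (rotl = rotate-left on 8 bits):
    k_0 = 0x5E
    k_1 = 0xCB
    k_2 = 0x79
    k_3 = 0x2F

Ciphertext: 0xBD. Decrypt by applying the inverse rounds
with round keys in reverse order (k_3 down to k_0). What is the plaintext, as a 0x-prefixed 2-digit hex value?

0x98

s_0 = ciphertext = 0xBD
s_1 = InvRound(s_0, k_3) = 0x5F
s_2 = InvRound(s_1, k_2) = 0x84
s_3 = InvRound(s_2, k_1) = 0xF4
s_4 = InvRound(s_3, k_0) = 0x98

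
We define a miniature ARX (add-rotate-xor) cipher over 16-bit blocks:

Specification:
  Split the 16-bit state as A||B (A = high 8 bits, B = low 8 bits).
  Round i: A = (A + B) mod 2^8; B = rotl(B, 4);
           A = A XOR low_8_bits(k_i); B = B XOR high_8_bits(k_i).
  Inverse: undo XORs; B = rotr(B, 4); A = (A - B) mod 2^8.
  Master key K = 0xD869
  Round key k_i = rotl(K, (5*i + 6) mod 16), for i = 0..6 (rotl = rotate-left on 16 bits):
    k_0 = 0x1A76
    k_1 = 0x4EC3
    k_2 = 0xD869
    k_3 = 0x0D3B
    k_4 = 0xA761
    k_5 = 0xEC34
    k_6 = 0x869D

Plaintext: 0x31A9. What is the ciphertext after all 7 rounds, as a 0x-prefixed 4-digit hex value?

s_0 = plaintext = 0x31A9
s_1 = Round(s_0, k_0) = 0xAC80
s_2 = Round(s_1, k_1) = 0xEF46
s_3 = Round(s_2, k_2) = 0x5CBC
s_4 = Round(s_3, k_3) = 0x23C6
s_5 = Round(s_4, k_4) = 0x88CB
s_6 = Round(s_5, k_5) = 0x6750
s_7 = Round(s_6, k_6) = 0x2A83

0x2A83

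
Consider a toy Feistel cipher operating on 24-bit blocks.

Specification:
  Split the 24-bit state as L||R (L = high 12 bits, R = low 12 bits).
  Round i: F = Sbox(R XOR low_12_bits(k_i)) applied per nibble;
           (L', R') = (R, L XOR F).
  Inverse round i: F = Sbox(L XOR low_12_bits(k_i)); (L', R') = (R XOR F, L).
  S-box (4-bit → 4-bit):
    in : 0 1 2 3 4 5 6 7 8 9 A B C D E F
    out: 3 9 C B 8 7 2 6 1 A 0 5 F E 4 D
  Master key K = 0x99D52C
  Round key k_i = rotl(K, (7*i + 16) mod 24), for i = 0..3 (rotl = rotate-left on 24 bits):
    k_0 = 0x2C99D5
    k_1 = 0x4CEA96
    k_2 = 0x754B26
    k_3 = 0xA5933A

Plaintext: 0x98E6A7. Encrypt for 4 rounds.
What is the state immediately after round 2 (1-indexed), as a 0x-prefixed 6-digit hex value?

0x4E22CF

s_0 = plaintext = 0x98E6A7
s_1 = Round(s_0, k_0) = 0x6A74E2
s_2 = Round(s_1, k_1) = 0x4E22CF
s_3 = Round(s_2, k_2) = 0x2CFEA8
s_4 = Round(s_3, k_3) = 0xEA8C63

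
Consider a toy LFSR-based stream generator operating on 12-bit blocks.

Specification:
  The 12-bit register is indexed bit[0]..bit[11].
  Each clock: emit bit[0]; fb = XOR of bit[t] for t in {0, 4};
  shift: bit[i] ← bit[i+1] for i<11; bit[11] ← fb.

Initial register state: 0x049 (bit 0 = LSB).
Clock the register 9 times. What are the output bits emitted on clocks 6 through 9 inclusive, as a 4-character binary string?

0100

reg_0 = 0x049
clock 1: out=1, reg = 0x824
clock 2: out=0, reg = 0x412
clock 3: out=0, reg = 0xA09
clock 4: out=1, reg = 0xD04
clock 5: out=0, reg = 0x682
clock 6: out=0, reg = 0x341
clock 7: out=1, reg = 0x9A0
clock 8: out=0, reg = 0x4D0
clock 9: out=0, reg = 0xA68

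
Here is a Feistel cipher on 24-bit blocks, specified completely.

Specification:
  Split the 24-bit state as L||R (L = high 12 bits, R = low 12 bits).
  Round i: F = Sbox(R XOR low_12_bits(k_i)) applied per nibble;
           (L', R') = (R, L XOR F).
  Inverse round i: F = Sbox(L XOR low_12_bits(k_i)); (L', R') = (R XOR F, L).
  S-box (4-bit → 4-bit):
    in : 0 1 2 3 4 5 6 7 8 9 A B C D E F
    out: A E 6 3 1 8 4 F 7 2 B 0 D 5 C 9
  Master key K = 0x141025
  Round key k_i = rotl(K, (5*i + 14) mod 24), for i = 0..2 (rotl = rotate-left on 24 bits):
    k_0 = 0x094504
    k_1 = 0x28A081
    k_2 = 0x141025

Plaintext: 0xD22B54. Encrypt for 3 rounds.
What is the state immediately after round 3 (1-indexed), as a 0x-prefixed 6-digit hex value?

0x53694B

s_0 = plaintext = 0xD22B54
s_1 = Round(s_0, k_0) = 0xB541A8
s_2 = Round(s_1, k_1) = 0x1A8536
s_3 = Round(s_2, k_2) = 0x53694B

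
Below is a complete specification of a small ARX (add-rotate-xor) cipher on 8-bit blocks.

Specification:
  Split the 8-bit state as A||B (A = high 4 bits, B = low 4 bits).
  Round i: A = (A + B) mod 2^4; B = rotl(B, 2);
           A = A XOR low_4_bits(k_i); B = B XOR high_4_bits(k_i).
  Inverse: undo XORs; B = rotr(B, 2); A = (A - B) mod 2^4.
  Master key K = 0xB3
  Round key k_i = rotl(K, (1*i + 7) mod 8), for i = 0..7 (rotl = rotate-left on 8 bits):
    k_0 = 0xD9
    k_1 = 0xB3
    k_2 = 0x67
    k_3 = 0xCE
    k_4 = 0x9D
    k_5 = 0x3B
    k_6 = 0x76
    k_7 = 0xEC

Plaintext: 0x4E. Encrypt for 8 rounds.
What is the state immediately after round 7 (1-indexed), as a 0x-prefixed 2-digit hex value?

0x0F

s_0 = plaintext = 0x4E
s_1 = Round(s_0, k_0) = 0xB6
s_2 = Round(s_1, k_1) = 0x22
s_3 = Round(s_2, k_2) = 0x3E
s_4 = Round(s_3, k_3) = 0xF7
s_5 = Round(s_4, k_4) = 0xB4
s_6 = Round(s_5, k_5) = 0x42
s_7 = Round(s_6, k_6) = 0x0F
s_8 = Round(s_7, k_7) = 0x31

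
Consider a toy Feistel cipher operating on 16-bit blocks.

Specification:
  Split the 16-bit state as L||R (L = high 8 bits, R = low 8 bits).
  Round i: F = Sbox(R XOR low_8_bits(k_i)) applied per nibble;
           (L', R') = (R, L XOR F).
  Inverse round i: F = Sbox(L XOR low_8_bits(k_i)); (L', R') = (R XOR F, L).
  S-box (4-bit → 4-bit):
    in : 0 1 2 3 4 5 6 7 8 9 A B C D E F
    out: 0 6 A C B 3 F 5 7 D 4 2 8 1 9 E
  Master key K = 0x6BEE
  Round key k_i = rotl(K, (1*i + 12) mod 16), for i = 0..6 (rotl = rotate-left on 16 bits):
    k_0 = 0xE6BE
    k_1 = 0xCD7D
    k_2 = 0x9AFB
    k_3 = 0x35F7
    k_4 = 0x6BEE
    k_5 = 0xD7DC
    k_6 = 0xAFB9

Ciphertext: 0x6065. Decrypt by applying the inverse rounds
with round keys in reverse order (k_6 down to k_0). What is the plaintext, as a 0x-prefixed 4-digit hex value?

s_0 = ciphertext = 0x6065
s_1 = InvRound(s_0, k_6) = 0x7860
s_2 = InvRound(s_1, k_5) = 0x2B78
s_3 = InvRound(s_2, k_4) = 0xFB2B
s_4 = InvRound(s_3, k_3) = 0x23FB
s_5 = InvRound(s_4, k_2) = 0xEC23
s_6 = InvRound(s_5, k_1) = 0xF5EC
s_7 = InvRound(s_6, k_0) = 0x5EF5

0x5EF5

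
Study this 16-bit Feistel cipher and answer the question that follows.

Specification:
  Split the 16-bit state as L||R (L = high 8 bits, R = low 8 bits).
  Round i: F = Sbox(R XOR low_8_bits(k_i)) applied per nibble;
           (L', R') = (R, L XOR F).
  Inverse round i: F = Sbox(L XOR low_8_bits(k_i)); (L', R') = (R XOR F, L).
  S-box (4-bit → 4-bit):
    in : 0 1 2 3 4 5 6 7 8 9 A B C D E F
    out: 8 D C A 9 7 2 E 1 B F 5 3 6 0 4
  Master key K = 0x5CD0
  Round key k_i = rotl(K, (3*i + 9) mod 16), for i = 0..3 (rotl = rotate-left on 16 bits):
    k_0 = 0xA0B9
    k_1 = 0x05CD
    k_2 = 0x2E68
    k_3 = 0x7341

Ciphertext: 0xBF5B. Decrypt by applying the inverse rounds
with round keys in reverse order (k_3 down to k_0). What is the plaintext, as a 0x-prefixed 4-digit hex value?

s_0 = ciphertext = 0xBF5B
s_1 = InvRound(s_0, k_3) = 0x1BBF
s_2 = InvRound(s_1, k_2) = 0x551B
s_3 = InvRound(s_2, k_1) = 0xAA55
s_4 = InvRound(s_3, k_0) = 0x8FAA

0x8FAA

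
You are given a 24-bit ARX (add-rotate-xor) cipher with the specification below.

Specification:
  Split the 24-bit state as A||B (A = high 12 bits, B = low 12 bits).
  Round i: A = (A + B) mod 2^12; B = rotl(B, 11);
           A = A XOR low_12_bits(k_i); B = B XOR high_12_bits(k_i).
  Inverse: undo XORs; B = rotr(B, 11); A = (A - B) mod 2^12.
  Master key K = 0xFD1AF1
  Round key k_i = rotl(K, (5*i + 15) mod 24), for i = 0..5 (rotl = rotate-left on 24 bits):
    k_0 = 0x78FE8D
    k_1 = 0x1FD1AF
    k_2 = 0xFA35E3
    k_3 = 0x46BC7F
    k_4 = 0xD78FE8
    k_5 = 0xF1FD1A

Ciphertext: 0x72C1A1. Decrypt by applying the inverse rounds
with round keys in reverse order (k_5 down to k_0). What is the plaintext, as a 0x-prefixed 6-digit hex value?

0x48F3E1

s_0 = ciphertext = 0x72C1A1
s_1 = InvRound(s_0, k_5) = 0xCB9D7D
s_2 = InvRound(s_1, k_4) = 0x34700A
s_3 = InvRound(s_2, k_3) = 0x6768C2
s_4 = InvRound(s_3, k_2) = 0x4D3EC2
s_5 = InvRound(s_4, k_1) = 0x6FDE7F
s_6 = InvRound(s_5, k_0) = 0x48F3E1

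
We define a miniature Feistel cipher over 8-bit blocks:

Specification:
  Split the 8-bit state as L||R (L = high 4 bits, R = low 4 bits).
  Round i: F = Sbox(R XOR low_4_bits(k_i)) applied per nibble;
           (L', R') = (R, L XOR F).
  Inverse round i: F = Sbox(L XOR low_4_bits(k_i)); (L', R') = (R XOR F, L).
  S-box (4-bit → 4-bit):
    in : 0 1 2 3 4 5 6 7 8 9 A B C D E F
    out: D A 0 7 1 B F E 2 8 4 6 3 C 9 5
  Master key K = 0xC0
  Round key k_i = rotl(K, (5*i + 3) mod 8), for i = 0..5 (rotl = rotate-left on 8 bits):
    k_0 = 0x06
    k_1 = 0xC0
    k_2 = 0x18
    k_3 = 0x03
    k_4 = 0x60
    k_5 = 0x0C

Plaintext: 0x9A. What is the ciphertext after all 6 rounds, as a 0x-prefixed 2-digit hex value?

0xF6

s_0 = plaintext = 0x9A
s_1 = Round(s_0, k_0) = 0xAA
s_2 = Round(s_1, k_1) = 0xAE
s_3 = Round(s_2, k_2) = 0xE5
s_4 = Round(s_3, k_3) = 0x51
s_5 = Round(s_4, k_4) = 0x1F
s_6 = Round(s_5, k_5) = 0xF6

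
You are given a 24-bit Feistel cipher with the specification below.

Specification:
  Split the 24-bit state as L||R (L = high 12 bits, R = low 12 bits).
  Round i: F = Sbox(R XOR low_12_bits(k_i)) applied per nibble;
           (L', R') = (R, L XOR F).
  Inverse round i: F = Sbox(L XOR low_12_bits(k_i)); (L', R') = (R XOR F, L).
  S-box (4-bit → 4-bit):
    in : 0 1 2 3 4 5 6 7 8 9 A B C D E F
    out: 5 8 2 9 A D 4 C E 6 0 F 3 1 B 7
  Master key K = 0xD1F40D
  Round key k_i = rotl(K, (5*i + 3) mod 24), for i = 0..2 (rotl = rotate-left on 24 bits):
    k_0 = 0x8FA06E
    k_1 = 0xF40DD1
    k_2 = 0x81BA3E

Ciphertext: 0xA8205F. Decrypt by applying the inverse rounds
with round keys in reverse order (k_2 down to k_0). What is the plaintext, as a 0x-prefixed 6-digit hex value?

s_0 = ciphertext = 0xA8205F
s_1 = InvRound(s_0, k_2) = 0x5ACA82
s_2 = InvRound(s_1, k_1) = 0x4435AC
s_3 = InvRound(s_2, k_0) = 0xF8D443

0xF8D443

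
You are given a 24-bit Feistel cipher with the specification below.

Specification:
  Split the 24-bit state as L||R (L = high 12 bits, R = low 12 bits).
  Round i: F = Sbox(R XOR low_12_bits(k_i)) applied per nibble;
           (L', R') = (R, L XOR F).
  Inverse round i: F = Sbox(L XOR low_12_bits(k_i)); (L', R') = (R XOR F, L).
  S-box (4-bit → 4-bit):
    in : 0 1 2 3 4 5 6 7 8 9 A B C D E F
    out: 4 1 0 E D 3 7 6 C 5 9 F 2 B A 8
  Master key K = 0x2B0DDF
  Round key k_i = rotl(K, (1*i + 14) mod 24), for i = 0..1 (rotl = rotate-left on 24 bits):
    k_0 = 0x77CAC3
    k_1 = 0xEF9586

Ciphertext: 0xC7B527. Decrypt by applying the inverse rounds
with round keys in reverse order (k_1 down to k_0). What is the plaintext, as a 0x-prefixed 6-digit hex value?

s_0 = ciphertext = 0xC7B527
s_1 = InvRound(s_0, k_1) = 0x0ACC7B
s_2 = InvRound(s_1, k_0) = 0x5030AC

0x5030AC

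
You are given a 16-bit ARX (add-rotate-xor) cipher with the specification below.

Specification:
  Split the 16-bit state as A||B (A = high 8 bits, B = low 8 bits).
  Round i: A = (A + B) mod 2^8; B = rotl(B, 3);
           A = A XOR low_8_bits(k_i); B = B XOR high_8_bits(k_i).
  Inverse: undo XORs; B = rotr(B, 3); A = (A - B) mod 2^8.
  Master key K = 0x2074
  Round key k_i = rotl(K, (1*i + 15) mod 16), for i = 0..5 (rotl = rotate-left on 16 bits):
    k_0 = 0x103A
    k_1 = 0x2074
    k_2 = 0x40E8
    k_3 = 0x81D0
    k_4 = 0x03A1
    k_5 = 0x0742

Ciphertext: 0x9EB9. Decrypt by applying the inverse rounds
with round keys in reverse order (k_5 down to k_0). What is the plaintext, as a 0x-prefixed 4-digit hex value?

s_0 = ciphertext = 0x9EB9
s_1 = InvRound(s_0, k_5) = 0x05D7
s_2 = InvRound(s_1, k_4) = 0x0A9A
s_3 = InvRound(s_2, k_3) = 0x7763
s_4 = InvRound(s_3, k_2) = 0x3B64
s_5 = InvRound(s_4, k_1) = 0xC788
s_6 = InvRound(s_5, k_0) = 0xEA13

0xEA13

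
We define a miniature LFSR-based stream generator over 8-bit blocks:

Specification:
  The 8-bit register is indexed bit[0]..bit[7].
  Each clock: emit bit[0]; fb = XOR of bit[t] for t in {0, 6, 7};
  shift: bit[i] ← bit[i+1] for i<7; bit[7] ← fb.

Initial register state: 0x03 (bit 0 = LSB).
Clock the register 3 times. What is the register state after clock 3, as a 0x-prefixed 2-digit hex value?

0xA0

reg_0 = 0x03
clock 1: out=1, reg = 0x81
clock 2: out=1, reg = 0x40
clock 3: out=0, reg = 0xA0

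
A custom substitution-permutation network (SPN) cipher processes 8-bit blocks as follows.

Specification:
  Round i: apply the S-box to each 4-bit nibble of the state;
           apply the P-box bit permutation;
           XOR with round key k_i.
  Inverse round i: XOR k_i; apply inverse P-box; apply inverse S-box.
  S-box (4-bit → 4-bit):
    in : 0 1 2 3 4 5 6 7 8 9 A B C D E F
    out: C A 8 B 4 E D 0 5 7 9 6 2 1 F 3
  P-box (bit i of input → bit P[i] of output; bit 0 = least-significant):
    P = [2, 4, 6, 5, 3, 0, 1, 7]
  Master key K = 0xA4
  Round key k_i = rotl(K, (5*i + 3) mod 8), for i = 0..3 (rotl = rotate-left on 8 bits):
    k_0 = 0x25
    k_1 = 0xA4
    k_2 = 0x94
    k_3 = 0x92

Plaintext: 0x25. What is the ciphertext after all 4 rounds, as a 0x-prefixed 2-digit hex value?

s_0 = plaintext = 0x25
s_1 = Round(s_0, k_0) = 0xD5
s_2 = Round(s_1, k_1) = 0xDC
s_3 = Round(s_2, k_2) = 0x8C
s_4 = Round(s_3, k_3) = 0x88

0x88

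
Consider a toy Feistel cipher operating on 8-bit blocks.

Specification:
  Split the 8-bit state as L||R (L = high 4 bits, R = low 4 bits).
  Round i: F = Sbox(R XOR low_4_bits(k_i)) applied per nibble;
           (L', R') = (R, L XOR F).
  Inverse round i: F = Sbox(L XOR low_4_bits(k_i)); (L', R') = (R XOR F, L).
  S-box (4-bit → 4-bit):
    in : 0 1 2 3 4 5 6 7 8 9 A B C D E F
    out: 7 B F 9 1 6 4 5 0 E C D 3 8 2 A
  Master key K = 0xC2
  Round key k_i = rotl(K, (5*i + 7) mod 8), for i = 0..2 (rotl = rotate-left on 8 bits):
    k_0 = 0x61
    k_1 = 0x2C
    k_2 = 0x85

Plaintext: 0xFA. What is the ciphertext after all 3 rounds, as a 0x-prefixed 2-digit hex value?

s_0 = plaintext = 0xFA
s_1 = Round(s_0, k_0) = 0xA2
s_2 = Round(s_1, k_1) = 0x28
s_3 = Round(s_2, k_2) = 0x8A

0x8A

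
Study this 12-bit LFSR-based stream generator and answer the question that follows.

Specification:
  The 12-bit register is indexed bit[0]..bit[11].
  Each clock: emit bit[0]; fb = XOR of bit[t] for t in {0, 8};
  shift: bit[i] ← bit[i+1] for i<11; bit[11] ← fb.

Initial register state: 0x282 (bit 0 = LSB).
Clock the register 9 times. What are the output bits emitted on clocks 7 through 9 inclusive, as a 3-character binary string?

010

reg_0 = 0x282
clock 1: out=0, reg = 0x141
clock 2: out=1, reg = 0x0A0
clock 3: out=0, reg = 0x050
clock 4: out=0, reg = 0x028
clock 5: out=0, reg = 0x014
clock 6: out=0, reg = 0x00A
clock 7: out=0, reg = 0x005
clock 8: out=1, reg = 0x802
clock 9: out=0, reg = 0x401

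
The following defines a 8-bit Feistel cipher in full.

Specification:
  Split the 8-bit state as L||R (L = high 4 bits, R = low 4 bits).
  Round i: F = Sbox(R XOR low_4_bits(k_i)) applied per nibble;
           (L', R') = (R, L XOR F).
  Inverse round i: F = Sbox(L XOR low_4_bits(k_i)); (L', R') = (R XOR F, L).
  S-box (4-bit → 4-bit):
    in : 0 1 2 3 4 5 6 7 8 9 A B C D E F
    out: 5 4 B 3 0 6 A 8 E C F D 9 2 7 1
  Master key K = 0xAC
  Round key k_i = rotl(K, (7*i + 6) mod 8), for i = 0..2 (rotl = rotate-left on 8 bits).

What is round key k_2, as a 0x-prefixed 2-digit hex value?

0xCA

K = 0xAC
k_0 = rotl(K, (7*0+6) mod 8) = rotl(K, 6) = 0x2B
k_1 = rotl(K, (7*1+6) mod 8) = rotl(K, 5) = 0x95
k_2 = rotl(K, (7*2+6) mod 8) = rotl(K, 4) = 0xCA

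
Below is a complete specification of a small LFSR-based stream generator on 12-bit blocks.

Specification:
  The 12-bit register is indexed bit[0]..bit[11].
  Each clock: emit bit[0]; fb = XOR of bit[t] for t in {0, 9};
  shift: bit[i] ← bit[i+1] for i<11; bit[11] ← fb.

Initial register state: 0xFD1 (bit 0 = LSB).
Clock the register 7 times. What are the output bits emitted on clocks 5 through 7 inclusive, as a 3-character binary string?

101

reg_0 = 0xFD1
clock 1: out=1, reg = 0x7E8
clock 2: out=0, reg = 0xBF4
clock 3: out=0, reg = 0xDFA
clock 4: out=0, reg = 0x6FD
clock 5: out=1, reg = 0x37E
clock 6: out=0, reg = 0x9BF
clock 7: out=1, reg = 0xCDF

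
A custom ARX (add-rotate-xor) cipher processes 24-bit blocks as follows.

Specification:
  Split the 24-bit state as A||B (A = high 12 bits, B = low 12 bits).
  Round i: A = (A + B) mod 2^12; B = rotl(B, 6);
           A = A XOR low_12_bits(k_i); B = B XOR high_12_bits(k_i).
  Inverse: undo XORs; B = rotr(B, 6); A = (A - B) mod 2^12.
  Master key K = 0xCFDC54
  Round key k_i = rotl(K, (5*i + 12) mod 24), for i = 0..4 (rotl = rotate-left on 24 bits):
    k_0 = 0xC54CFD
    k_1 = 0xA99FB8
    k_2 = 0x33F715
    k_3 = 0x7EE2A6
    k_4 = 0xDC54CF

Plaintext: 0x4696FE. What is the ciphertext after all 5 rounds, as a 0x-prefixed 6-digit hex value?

0xA110C0

s_0 = plaintext = 0x4696FE
s_1 = Round(s_0, k_0) = 0x79A3CF
s_2 = Round(s_1, k_1) = 0x4D1956
s_3 = Round(s_2, k_2) = 0x93269A
s_4 = Round(s_3, k_3) = 0xD6A174
s_5 = Round(s_4, k_4) = 0xA110C0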